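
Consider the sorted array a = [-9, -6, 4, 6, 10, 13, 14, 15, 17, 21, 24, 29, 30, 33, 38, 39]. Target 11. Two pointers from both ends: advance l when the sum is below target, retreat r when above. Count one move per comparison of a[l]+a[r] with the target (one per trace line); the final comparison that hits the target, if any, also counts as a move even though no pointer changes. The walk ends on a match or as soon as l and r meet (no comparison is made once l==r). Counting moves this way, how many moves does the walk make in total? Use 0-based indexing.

l=0 r=15: -9+39=30 >11, r--
l=0 r=14: -9+38=29 >11, r--
l=0 r=13: -9+33=24 >11, r--
l=0 r=12: -9+30=21 >11, r--
l=0 r=11: -9+29=20 >11, r--
l=0 r=10: -9+24=15 >11, r--
l=0 r=9: -9+21=12 >11, r--
l=0 r=8: -9+17=8 <11, l++
l=1 r=8: -6+17=11, found

9 moves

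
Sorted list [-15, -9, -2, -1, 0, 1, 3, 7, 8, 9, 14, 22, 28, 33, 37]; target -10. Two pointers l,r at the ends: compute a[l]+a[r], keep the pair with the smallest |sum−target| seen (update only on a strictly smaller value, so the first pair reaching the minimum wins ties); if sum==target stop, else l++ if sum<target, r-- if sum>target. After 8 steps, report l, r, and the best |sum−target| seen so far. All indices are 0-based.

l=0, r=6, best |Δ|=2

[0,14] -15+37=22 d=32 * → r--
[0,13] -15+33=18 d=28 * → r--
[0,12] -15+28=13 d=23 * → r--
[0,11] -15+22=7 d=17 * → r--
[0,10] -15+14=-1 d=9 * → r--
[0,9] -15+9=-6 d=4 * → r--
[0,8] -15+8=-7 d=3 * → r--
[0,7] -15+7=-8 d=2 * → r--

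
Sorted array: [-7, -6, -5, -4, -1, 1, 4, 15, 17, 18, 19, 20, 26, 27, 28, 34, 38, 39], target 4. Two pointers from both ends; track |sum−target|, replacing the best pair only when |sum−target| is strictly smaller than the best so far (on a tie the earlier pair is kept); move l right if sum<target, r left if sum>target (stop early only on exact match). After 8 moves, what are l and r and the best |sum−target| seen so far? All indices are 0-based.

l=0, r=9, best |Δ|=8

[0,17] -7+39=32 d=28 * → r--
[0,16] -7+38=31 d=27 * → r--
[0,15] -7+34=27 d=23 * → r--
[0,14] -7+28=21 d=17 * → r--
[0,13] -7+27=20 d=16 * → r--
[0,12] -7+26=19 d=15 * → r--
[0,11] -7+20=13 d=9 * → r--
[0,10] -7+19=12 d=8 * → r--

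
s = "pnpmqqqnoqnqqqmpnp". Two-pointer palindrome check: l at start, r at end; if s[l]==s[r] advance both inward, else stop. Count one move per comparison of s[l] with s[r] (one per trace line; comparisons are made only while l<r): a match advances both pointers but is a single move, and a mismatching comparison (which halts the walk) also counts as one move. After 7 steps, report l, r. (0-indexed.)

[0,17] 'p'=='p' → l++,r--
[1,16] 'n'=='n' → l++,r--
[2,15] 'p'=='p' → l++,r--
[3,14] 'm'=='m' → l++,r--
[4,13] 'q'=='q' → l++,r--
[5,12] 'q'=='q' → l++,r--
[6,11] 'q'=='q' → l++,r--

l=7, r=10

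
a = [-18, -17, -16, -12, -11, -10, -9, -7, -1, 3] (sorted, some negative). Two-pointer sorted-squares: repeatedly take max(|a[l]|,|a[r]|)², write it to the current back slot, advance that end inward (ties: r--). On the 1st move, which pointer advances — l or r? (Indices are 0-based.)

l

l=0 r=9: |-18|>|3| out[9]=324, l++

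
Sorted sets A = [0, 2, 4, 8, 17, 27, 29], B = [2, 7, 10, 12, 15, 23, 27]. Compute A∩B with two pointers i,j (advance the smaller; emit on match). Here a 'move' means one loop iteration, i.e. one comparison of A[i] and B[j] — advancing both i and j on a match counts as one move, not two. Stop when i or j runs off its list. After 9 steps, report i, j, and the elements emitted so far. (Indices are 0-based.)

[i=0,j=0] 0<2 → i++
[i=1,j=0] 2==2 emit → i++,j++
[i=2,j=1] 4<7 → i++
[i=3,j=1] 8>7 → j++
[i=3,j=2] 8<10 → i++
[i=4,j=2] 17>10 → j++
[i=4,j=3] 17>12 → j++
[i=4,j=4] 17>15 → j++
[i=4,j=5] 17<23 → i++

i=5, j=5, emitted=[2]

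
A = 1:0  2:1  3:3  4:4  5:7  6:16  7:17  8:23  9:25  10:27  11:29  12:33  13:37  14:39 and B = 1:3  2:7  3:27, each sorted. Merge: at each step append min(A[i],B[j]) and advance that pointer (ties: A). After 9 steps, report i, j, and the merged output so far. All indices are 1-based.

i=8, j=3, merged so far=[0, 1, 3, 3, 4, 7, 7, 16, 17]

i=1 j=1: A[i]=0<=B[j]=3 take 0, i++
i=2 j=1: A[i]=1<=B[j]=3 take 1, i++
i=3 j=1: A[i]=3<=B[j]=3 take 3, i++
i=4 j=1: A[i]=4>B[j]=3 take 3, j++
i=4 j=2: A[i]=4<=B[j]=7 take 4, i++
i=5 j=2: A[i]=7<=B[j]=7 take 7, i++
i=6 j=2: A[i]=16>B[j]=7 take 7, j++
i=6 j=3: A[i]=16<=B[j]=27 take 16, i++
i=7 j=3: A[i]=17<=B[j]=27 take 17, i++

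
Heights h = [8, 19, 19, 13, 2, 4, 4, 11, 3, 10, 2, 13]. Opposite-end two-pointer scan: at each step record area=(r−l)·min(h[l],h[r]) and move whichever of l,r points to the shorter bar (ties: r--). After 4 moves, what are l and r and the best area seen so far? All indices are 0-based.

l=0 r=11: min(8,13)*11=88 best=88 *, l++
l=1 r=11: min(19,13)*10=130 best=130 *, r--
l=1 r=10: min(19,2)*9=18 best=130, r--
l=1 r=9: min(19,10)*8=80 best=130, r--

l=1, r=8, best area=130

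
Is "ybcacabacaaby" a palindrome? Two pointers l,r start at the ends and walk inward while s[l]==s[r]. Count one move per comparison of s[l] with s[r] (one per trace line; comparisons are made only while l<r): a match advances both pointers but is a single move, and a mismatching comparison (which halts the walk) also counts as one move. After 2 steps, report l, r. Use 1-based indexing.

[1,13] 'y'=='y' → l++,r--
[2,12] 'b'=='b' → l++,r--

l=3, r=11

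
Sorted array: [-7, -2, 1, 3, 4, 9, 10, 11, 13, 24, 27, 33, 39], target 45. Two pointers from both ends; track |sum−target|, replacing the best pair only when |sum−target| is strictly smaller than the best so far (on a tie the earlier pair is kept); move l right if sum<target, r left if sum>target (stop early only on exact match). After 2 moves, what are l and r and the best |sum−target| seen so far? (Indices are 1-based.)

l=1 r=13: -7+39=32 d=13 *, l++
l=2 r=13: -2+39=37 d=8 *, l++

l=3, r=13, best |Δ|=8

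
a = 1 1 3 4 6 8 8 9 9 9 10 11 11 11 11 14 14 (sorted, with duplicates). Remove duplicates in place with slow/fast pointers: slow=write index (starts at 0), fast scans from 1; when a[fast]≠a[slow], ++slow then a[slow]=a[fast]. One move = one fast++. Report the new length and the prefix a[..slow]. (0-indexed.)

slow=0 fast=1: a[fast]=1=a[slow] dup, fast++
slow=0 fast=2: a[fast]=3≠a[slow]=1 write a[1]=3, slow++,fast++
slow=1 fast=3: a[fast]=4≠a[slow]=3 write a[2]=4, slow++,fast++
slow=2 fast=4: a[fast]=6≠a[slow]=4 write a[3]=6, slow++,fast++
slow=3 fast=5: a[fast]=8≠a[slow]=6 write a[4]=8, slow++,fast++
slow=4 fast=6: a[fast]=8=a[slow] dup, fast++
slow=4 fast=7: a[fast]=9≠a[slow]=8 write a[5]=9, slow++,fast++
slow=5 fast=8: a[fast]=9=a[slow] dup, fast++
slow=5 fast=9: a[fast]=9=a[slow] dup, fast++
slow=5 fast=10: a[fast]=10≠a[slow]=9 write a[6]=10, slow++,fast++
slow=6 fast=11: a[fast]=11≠a[slow]=10 write a[7]=11, slow++,fast++
slow=7 fast=12: a[fast]=11=a[slow] dup, fast++
slow=7 fast=13: a[fast]=11=a[slow] dup, fast++
slow=7 fast=14: a[fast]=11=a[slow] dup, fast++
slow=7 fast=15: a[fast]=14≠a[slow]=11 write a[8]=14, slow++,fast++
slow=8 fast=16: a[fast]=14=a[slow] dup, fast++

length 9; prefix = [1, 3, 4, 6, 8, 9, 10, 11, 14]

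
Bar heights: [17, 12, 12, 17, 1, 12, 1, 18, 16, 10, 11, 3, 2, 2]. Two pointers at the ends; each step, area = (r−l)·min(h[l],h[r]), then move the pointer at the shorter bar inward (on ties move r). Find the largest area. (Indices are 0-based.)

max area = 128

[0,13] min(17,2)*13=26 best=26 * → r--
[0,12] min(17,2)*12=24 best=26 → r--
[0,11] min(17,3)*11=33 best=33 * → r--
[0,10] min(17,11)*10=110 best=110 * → r--
[0,9] min(17,10)*9=90 best=110 → r--
[0,8] min(17,16)*8=128 best=128 * → r--
[0,7] min(17,18)*7=119 best=128 → l++
[1,7] min(12,18)*6=72 best=128 → l++
[2,7] min(12,18)*5=60 best=128 → l++
[3,7] min(17,18)*4=68 best=128 → l++
[4,7] min(1,18)*3=3 best=128 → l++
[5,7] min(12,18)*2=24 best=128 → l++
[6,7] min(1,18)*1=1 best=128 → l++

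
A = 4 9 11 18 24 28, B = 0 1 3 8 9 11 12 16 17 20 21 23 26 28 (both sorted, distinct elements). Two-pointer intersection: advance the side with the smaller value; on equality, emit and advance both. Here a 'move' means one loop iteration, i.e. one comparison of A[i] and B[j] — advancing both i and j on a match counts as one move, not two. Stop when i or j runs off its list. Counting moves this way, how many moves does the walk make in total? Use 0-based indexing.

17 moves

[i=0,j=0] 4>0 → j++
[i=0,j=1] 4>1 → j++
[i=0,j=2] 4>3 → j++
[i=0,j=3] 4<8 → i++
[i=1,j=3] 9>8 → j++
[i=1,j=4] 9==9 emit → i++,j++
[i=2,j=5] 11==11 emit → i++,j++
[i=3,j=6] 18>12 → j++
[i=3,j=7] 18>16 → j++
[i=3,j=8] 18>17 → j++
[i=3,j=9] 18<20 → i++
[i=4,j=9] 24>20 → j++
[i=4,j=10] 24>21 → j++
[i=4,j=11] 24>23 → j++
[i=4,j=12] 24<26 → i++
[i=5,j=12] 28>26 → j++
[i=5,j=13] 28==28 emit → i++,j++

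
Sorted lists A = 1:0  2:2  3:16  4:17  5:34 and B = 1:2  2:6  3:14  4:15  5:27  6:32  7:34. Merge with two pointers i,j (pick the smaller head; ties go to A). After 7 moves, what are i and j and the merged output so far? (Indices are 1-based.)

i=1 j=1: A[i]=0<=B[j]=2 take 0, i++
i=2 j=1: A[i]=2<=B[j]=2 take 2, i++
i=3 j=1: A[i]=16>B[j]=2 take 2, j++
i=3 j=2: A[i]=16>B[j]=6 take 6, j++
i=3 j=3: A[i]=16>B[j]=14 take 14, j++
i=3 j=4: A[i]=16>B[j]=15 take 15, j++
i=3 j=5: A[i]=16<=B[j]=27 take 16, i++

i=4, j=5, merged so far=[0, 2, 2, 6, 14, 15, 16]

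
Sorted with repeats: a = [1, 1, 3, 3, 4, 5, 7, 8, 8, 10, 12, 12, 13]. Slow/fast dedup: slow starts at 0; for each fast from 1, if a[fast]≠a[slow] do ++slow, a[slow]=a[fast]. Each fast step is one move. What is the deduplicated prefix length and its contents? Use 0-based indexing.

(s=0,f=1) a[fast]=1=a[slow] dup → fast++
(s=0,f=2) a[fast]=3≠a[slow]=1 write a[1]=3 → slow++,fast++
(s=1,f=3) a[fast]=3=a[slow] dup → fast++
(s=1,f=4) a[fast]=4≠a[slow]=3 write a[2]=4 → slow++,fast++
(s=2,f=5) a[fast]=5≠a[slow]=4 write a[3]=5 → slow++,fast++
(s=3,f=6) a[fast]=7≠a[slow]=5 write a[4]=7 → slow++,fast++
(s=4,f=7) a[fast]=8≠a[slow]=7 write a[5]=8 → slow++,fast++
(s=5,f=8) a[fast]=8=a[slow] dup → fast++
(s=5,f=9) a[fast]=10≠a[slow]=8 write a[6]=10 → slow++,fast++
(s=6,f=10) a[fast]=12≠a[slow]=10 write a[7]=12 → slow++,fast++
(s=7,f=11) a[fast]=12=a[slow] dup → fast++
(s=7,f=12) a[fast]=13≠a[slow]=12 write a[8]=13 → slow++,fast++

length 9; prefix = [1, 3, 4, 5, 7, 8, 10, 12, 13]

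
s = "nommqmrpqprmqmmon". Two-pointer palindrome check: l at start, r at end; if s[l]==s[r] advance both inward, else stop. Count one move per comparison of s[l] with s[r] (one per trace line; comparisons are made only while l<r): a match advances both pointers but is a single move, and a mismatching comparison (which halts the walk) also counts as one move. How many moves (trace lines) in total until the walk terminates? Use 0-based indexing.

8 moves

[0,16] 'n'=='n' → l++,r--
[1,15] 'o'=='o' → l++,r--
[2,14] 'm'=='m' → l++,r--
[3,13] 'm'=='m' → l++,r--
[4,12] 'q'=='q' → l++,r--
[5,11] 'm'=='m' → l++,r--
[6,10] 'r'=='r' → l++,r--
[7,9] 'p'=='p' → l++,r--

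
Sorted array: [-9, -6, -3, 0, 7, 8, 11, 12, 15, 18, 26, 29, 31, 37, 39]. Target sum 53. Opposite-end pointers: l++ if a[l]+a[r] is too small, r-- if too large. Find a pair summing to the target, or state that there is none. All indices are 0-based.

no pair

[0,14] -9+39=30 <53 → l++
[1,14] -6+39=33 <53 → l++
[2,14] -3+39=36 <53 → l++
[3,14] 0+39=39 <53 → l++
[4,14] 7+39=46 <53 → l++
[5,14] 8+39=47 <53 → l++
[6,14] 11+39=50 <53 → l++
[7,14] 12+39=51 <53 → l++
[8,14] 15+39=54 >53 → r--
[8,13] 15+37=52 <53 → l++
[9,13] 18+37=55 >53 → r--
[9,12] 18+31=49 <53 → l++
[10,12] 26+31=57 >53 → r--
[10,11] 26+29=55 >53 → r--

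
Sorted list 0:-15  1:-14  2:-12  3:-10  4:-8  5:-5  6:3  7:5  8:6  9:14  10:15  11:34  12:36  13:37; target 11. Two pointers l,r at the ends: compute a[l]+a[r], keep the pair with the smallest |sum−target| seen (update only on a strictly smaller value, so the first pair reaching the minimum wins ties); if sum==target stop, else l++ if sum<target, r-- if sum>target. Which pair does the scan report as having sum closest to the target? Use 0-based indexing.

pair (5, 6) with sum 11 (|Δ|=0)

[0,13] -15+37=22 d=11 * → r--
[0,12] -15+36=21 d=10 * → r--
[0,11] -15+34=19 d=8 * → r--
[0,10] -15+15=0 d=11 → l++
[1,10] -14+15=1 d=10 → l++
[2,10] -12+15=3 d=8 → l++
[3,10] -10+15=5 d=6 * → l++
[4,10] -8+15=7 d=4 * → l++
[5,10] -5+15=10 d=1 * → l++
[6,10] 3+15=18 d=7 → r--
[6,9] 3+14=17 d=6 → r--
[6,8] 3+6=9 d=2 → l++
[7,8] 5+6=11 d=0 * → stop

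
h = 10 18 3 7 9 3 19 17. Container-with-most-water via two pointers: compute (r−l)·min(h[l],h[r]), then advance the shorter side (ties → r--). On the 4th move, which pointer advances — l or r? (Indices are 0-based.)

[0,7] min(10,17)*7=70 best=70 * → l++
[1,7] min(18,17)*6=102 best=102 * → r--
[1,6] min(18,19)*5=90 best=102 → l++
[2,6] min(3,19)*4=12 best=102 → l++

l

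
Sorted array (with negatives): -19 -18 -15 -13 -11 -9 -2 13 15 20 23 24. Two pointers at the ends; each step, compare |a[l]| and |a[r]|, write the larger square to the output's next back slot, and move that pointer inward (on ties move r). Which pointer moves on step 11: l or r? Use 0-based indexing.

l

[0,11] |-19|<=|24| out[11]=576 → r--
[0,10] |-19|<=|23| out[10]=529 → r--
[0,9] |-19|<=|20| out[9]=400 → r--
[0,8] |-19|>|15| out[8]=361 → l++
[1,8] |-18|>|15| out[7]=324 → l++
[2,8] |-15|<=|15| out[6]=225 → r--
[2,7] |-15|>|13| out[5]=225 → l++
[3,7] |-13|<=|13| out[4]=169 → r--
[3,6] |-13|>|-2| out[3]=169 → l++
[4,6] |-11|>|-2| out[2]=121 → l++
[5,6] |-9|>|-2| out[1]=81 → l++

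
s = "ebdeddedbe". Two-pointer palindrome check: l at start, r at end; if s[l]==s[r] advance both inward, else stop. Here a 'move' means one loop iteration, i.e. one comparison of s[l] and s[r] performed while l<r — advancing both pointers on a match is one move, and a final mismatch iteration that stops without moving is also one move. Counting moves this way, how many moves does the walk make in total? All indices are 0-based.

5 moves

[0,9] 'e'=='e' → l++,r--
[1,8] 'b'=='b' → l++,r--
[2,7] 'd'=='d' → l++,r--
[3,6] 'e'=='e' → l++,r--
[4,5] 'd'=='d' → l++,r--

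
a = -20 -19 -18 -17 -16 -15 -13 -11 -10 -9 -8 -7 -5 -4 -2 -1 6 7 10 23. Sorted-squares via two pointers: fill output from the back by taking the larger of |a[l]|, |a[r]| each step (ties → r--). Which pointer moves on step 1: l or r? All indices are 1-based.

r

l=1 r=20: |-20|<=|23| out[20]=529, r--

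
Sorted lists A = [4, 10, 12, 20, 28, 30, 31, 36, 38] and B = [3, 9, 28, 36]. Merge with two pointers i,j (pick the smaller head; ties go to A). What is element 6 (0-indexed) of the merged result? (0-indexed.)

[i=0,j=0] A[i]=4>B[j]=3 take 3 → j++
[i=0,j=1] A[i]=4<=B[j]=9 take 4 → i++
[i=1,j=1] A[i]=10>B[j]=9 take 9 → j++
[i=1,j=2] A[i]=10<=B[j]=28 take 10 → i++
[i=2,j=2] A[i]=12<=B[j]=28 take 12 → i++
[i=3,j=2] A[i]=20<=B[j]=28 take 20 → i++
[i=4,j=2] A[i]=28<=B[j]=28 take 28 → i++
[i=5,j=2] A[i]=30>B[j]=28 take 28 → j++
[i=5,j=3] A[i]=30<=B[j]=36 take 30 → i++
[i=6,j=3] A[i]=31<=B[j]=36 take 31 → i++
[i=7,j=3] A[i]=36<=B[j]=36 take 36 → i++
[i=8,j=3] A[i]=38>B[j]=36 take 36 → j++
[i=8,j=4] B done, take A[i]=38 → i++

merged[6] = 28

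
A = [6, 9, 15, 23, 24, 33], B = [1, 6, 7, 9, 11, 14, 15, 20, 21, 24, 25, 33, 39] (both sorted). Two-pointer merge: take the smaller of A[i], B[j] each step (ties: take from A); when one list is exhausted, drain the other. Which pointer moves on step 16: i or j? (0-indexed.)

j

i=0 j=0: A[i]=6>B[j]=1 take 1, j++
i=0 j=1: A[i]=6<=B[j]=6 take 6, i++
i=1 j=1: A[i]=9>B[j]=6 take 6, j++
i=1 j=2: A[i]=9>B[j]=7 take 7, j++
i=1 j=3: A[i]=9<=B[j]=9 take 9, i++
i=2 j=3: A[i]=15>B[j]=9 take 9, j++
i=2 j=4: A[i]=15>B[j]=11 take 11, j++
i=2 j=5: A[i]=15>B[j]=14 take 14, j++
i=2 j=6: A[i]=15<=B[j]=15 take 15, i++
i=3 j=6: A[i]=23>B[j]=15 take 15, j++
i=3 j=7: A[i]=23>B[j]=20 take 20, j++
i=3 j=8: A[i]=23>B[j]=21 take 21, j++
i=3 j=9: A[i]=23<=B[j]=24 take 23, i++
i=4 j=9: A[i]=24<=B[j]=24 take 24, i++
i=5 j=9: A[i]=33>B[j]=24 take 24, j++
i=5 j=10: A[i]=33>B[j]=25 take 25, j++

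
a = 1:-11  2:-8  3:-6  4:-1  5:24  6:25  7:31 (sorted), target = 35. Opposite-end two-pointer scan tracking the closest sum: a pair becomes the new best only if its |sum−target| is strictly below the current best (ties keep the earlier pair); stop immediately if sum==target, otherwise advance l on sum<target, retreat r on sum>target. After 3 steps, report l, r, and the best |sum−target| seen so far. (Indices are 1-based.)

[1,7] -11+31=20 d=15 * → l++
[2,7] -8+31=23 d=12 * → l++
[3,7] -6+31=25 d=10 * → l++

l=4, r=7, best |Δ|=10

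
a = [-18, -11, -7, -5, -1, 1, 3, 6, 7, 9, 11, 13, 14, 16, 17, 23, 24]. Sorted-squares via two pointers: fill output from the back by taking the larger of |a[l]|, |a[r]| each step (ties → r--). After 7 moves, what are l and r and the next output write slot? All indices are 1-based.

l=1 r=17: |-18|<=|24| out[17]=576, r--
l=1 r=16: |-18|<=|23| out[16]=529, r--
l=1 r=15: |-18|>|17| out[15]=324, l++
l=2 r=15: |-11|<=|17| out[14]=289, r--
l=2 r=14: |-11|<=|16| out[13]=256, r--
l=2 r=13: |-11|<=|14| out[12]=196, r--
l=2 r=12: |-11|<=|13| out[11]=169, r--

l=2, r=11, next write slot=10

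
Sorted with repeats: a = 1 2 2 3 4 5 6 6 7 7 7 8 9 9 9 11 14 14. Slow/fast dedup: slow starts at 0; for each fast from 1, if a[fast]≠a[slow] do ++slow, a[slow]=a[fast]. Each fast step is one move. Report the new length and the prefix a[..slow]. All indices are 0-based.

(s=0,f=1) a[fast]=2≠a[slow]=1 write a[1]=2 → slow++,fast++
(s=1,f=2) a[fast]=2=a[slow] dup → fast++
(s=1,f=3) a[fast]=3≠a[slow]=2 write a[2]=3 → slow++,fast++
(s=2,f=4) a[fast]=4≠a[slow]=3 write a[3]=4 → slow++,fast++
(s=3,f=5) a[fast]=5≠a[slow]=4 write a[4]=5 → slow++,fast++
(s=4,f=6) a[fast]=6≠a[slow]=5 write a[5]=6 → slow++,fast++
(s=5,f=7) a[fast]=6=a[slow] dup → fast++
(s=5,f=8) a[fast]=7≠a[slow]=6 write a[6]=7 → slow++,fast++
(s=6,f=9) a[fast]=7=a[slow] dup → fast++
(s=6,f=10) a[fast]=7=a[slow] dup → fast++
(s=6,f=11) a[fast]=8≠a[slow]=7 write a[7]=8 → slow++,fast++
(s=7,f=12) a[fast]=9≠a[slow]=8 write a[8]=9 → slow++,fast++
(s=8,f=13) a[fast]=9=a[slow] dup → fast++
(s=8,f=14) a[fast]=9=a[slow] dup → fast++
(s=8,f=15) a[fast]=11≠a[slow]=9 write a[9]=11 → slow++,fast++
(s=9,f=16) a[fast]=14≠a[slow]=11 write a[10]=14 → slow++,fast++
(s=10,f=17) a[fast]=14=a[slow] dup → fast++

length 11; prefix = [1, 2, 3, 4, 5, 6, 7, 8, 9, 11, 14]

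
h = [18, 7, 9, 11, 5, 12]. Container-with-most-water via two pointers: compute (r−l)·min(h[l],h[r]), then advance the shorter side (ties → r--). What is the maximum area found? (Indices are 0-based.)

max area = 60

l=0 r=5: min(18,12)*5=60 best=60 *, r--
l=0 r=4: min(18,5)*4=20 best=60, r--
l=0 r=3: min(18,11)*3=33 best=60, r--
l=0 r=2: min(18,9)*2=18 best=60, r--
l=0 r=1: min(18,7)*1=7 best=60, r--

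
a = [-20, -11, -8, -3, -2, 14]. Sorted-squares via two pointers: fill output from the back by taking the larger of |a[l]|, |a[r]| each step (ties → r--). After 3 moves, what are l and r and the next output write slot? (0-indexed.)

l=0 r=5: |-20|>|14| out[5]=400, l++
l=1 r=5: |-11|<=|14| out[4]=196, r--
l=1 r=4: |-11|>|-2| out[3]=121, l++

l=2, r=4, next write slot=2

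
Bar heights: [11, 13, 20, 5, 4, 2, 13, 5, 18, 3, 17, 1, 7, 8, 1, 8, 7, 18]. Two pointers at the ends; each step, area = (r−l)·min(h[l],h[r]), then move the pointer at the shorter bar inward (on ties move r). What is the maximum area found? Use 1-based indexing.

max area = 270

l=1 r=18: min(11,18)*17=187 best=187 *, l++
l=2 r=18: min(13,18)*16=208 best=208 *, l++
l=3 r=18: min(20,18)*15=270 best=270 *, r--
l=3 r=17: min(20,7)*14=98 best=270, r--
l=3 r=16: min(20,8)*13=104 best=270, r--
l=3 r=15: min(20,1)*12=12 best=270, r--
l=3 r=14: min(20,8)*11=88 best=270, r--
l=3 r=13: min(20,7)*10=70 best=270, r--
l=3 r=12: min(20,1)*9=9 best=270, r--
l=3 r=11: min(20,17)*8=136 best=270, r--
l=3 r=10: min(20,3)*7=21 best=270, r--
l=3 r=9: min(20,18)*6=108 best=270, r--
l=3 r=8: min(20,5)*5=25 best=270, r--
l=3 r=7: min(20,13)*4=52 best=270, r--
l=3 r=6: min(20,2)*3=6 best=270, r--
l=3 r=5: min(20,4)*2=8 best=270, r--
l=3 r=4: min(20,5)*1=5 best=270, r--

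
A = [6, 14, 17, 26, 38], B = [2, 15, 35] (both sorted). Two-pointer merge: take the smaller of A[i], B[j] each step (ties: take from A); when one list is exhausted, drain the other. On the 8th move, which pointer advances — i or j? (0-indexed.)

[i=0,j=0] A[i]=6>B[j]=2 take 2 → j++
[i=0,j=1] A[i]=6<=B[j]=15 take 6 → i++
[i=1,j=1] A[i]=14<=B[j]=15 take 14 → i++
[i=2,j=1] A[i]=17>B[j]=15 take 15 → j++
[i=2,j=2] A[i]=17<=B[j]=35 take 17 → i++
[i=3,j=2] A[i]=26<=B[j]=35 take 26 → i++
[i=4,j=2] A[i]=38>B[j]=35 take 35 → j++
[i=4,j=3] B done, take A[i]=38 → i++

i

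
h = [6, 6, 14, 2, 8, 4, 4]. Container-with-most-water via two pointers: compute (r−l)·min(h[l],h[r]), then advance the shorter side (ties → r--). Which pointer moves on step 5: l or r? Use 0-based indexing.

r

[0,6] min(6,4)*6=24 best=24 * → r--
[0,5] min(6,4)*5=20 best=24 → r--
[0,4] min(6,8)*4=24 best=24 → l++
[1,4] min(6,8)*3=18 best=24 → l++
[2,4] min(14,8)*2=16 best=24 → r--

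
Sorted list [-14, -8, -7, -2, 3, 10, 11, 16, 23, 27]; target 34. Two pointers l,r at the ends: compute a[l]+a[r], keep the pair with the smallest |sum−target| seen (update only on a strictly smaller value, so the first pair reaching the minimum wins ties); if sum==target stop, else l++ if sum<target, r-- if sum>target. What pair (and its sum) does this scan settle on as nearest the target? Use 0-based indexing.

pair (11, 23) with sum 34 (|Δ|=0)

l=0 r=9: -14+27=13 d=21 *, l++
l=1 r=9: -8+27=19 d=15 *, l++
l=2 r=9: -7+27=20 d=14 *, l++
l=3 r=9: -2+27=25 d=9 *, l++
l=4 r=9: 3+27=30 d=4 *, l++
l=5 r=9: 10+27=37 d=3 *, r--
l=5 r=8: 10+23=33 d=1 *, l++
l=6 r=8: 11+23=34 d=0 *, stop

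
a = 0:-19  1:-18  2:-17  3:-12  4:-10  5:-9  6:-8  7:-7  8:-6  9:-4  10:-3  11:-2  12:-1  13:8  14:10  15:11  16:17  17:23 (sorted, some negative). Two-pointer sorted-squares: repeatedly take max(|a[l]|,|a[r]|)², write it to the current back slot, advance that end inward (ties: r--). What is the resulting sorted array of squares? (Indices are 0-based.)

[1, 4, 9, 16, 36, 49, 64, 64, 81, 100, 100, 121, 144, 289, 289, 324, 361, 529]

[0,17] |-19|<=|23| out[17]=529 → r--
[0,16] |-19|>|17| out[16]=361 → l++
[1,16] |-18|>|17| out[15]=324 → l++
[2,16] |-17|<=|17| out[14]=289 → r--
[2,15] |-17|>|11| out[13]=289 → l++
[3,15] |-12|>|11| out[12]=144 → l++
[4,15] |-10|<=|11| out[11]=121 → r--
[4,14] |-10|<=|10| out[10]=100 → r--
[4,13] |-10|>|8| out[9]=100 → l++
[5,13] |-9|>|8| out[8]=81 → l++
[6,13] |-8|<=|8| out[7]=64 → r--
[6,12] |-8|>|-1| out[6]=64 → l++
[7,12] |-7|>|-1| out[5]=49 → l++
[8,12] |-6|>|-1| out[4]=36 → l++
[9,12] |-4|>|-1| out[3]=16 → l++
[10,12] |-3|>|-1| out[2]=9 → l++
[11,12] |-2|>|-1| out[1]=4 → l++
[12,12] |-1|<=|-1| out[0]=1 → r--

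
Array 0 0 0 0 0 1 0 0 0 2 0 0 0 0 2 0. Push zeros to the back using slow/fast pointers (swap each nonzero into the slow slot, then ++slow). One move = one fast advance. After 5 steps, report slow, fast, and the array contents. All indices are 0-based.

(s=0,f=0) a[fast]=0 → fast++
(s=0,f=1) a[fast]=0 → fast++
(s=0,f=2) a[fast]=0 → fast++
(s=0,f=3) a[fast]=0 → fast++
(s=0,f=4) a[fast]=0 → fast++

slow=0, fast=5, a=[0, 0, 0, 0, 0, 1, 0, 0, 0, 2, 0, 0, 0, 0, 2, 0]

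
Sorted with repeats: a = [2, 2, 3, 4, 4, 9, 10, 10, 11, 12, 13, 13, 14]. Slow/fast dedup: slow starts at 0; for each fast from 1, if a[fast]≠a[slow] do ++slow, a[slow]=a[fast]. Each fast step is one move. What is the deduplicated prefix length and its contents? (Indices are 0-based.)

length 9; prefix = [2, 3, 4, 9, 10, 11, 12, 13, 14]

slow=0 fast=1: a[fast]=2=a[slow] dup, fast++
slow=0 fast=2: a[fast]=3≠a[slow]=2 write a[1]=3, slow++,fast++
slow=1 fast=3: a[fast]=4≠a[slow]=3 write a[2]=4, slow++,fast++
slow=2 fast=4: a[fast]=4=a[slow] dup, fast++
slow=2 fast=5: a[fast]=9≠a[slow]=4 write a[3]=9, slow++,fast++
slow=3 fast=6: a[fast]=10≠a[slow]=9 write a[4]=10, slow++,fast++
slow=4 fast=7: a[fast]=10=a[slow] dup, fast++
slow=4 fast=8: a[fast]=11≠a[slow]=10 write a[5]=11, slow++,fast++
slow=5 fast=9: a[fast]=12≠a[slow]=11 write a[6]=12, slow++,fast++
slow=6 fast=10: a[fast]=13≠a[slow]=12 write a[7]=13, slow++,fast++
slow=7 fast=11: a[fast]=13=a[slow] dup, fast++
slow=7 fast=12: a[fast]=14≠a[slow]=13 write a[8]=14, slow++,fast++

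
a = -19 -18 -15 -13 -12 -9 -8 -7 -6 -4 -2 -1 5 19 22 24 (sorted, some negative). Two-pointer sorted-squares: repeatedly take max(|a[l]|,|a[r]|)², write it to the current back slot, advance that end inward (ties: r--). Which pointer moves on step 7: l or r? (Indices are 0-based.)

l=0 r=15: |-19|<=|24| out[15]=576, r--
l=0 r=14: |-19|<=|22| out[14]=484, r--
l=0 r=13: |-19|<=|19| out[13]=361, r--
l=0 r=12: |-19|>|5| out[12]=361, l++
l=1 r=12: |-18|>|5| out[11]=324, l++
l=2 r=12: |-15|>|5| out[10]=225, l++
l=3 r=12: |-13|>|5| out[9]=169, l++

l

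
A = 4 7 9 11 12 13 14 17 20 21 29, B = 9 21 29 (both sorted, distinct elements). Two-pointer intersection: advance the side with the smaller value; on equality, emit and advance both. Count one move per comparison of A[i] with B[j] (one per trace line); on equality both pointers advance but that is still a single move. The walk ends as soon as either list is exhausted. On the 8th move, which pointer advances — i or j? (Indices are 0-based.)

[i=0,j=0] 4<9 → i++
[i=1,j=0] 7<9 → i++
[i=2,j=0] 9==9 emit → i++,j++
[i=3,j=1] 11<21 → i++
[i=4,j=1] 12<21 → i++
[i=5,j=1] 13<21 → i++
[i=6,j=1] 14<21 → i++
[i=7,j=1] 17<21 → i++

i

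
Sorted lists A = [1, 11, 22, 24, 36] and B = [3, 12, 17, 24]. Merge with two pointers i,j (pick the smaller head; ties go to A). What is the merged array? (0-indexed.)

i=0 j=0: A[i]=1<=B[j]=3 take 1, i++
i=1 j=0: A[i]=11>B[j]=3 take 3, j++
i=1 j=1: A[i]=11<=B[j]=12 take 11, i++
i=2 j=1: A[i]=22>B[j]=12 take 12, j++
i=2 j=2: A[i]=22>B[j]=17 take 17, j++
i=2 j=3: A[i]=22<=B[j]=24 take 22, i++
i=3 j=3: A[i]=24<=B[j]=24 take 24, i++
i=4 j=3: A[i]=36>B[j]=24 take 24, j++
i=4 j=4: B done, take A[i]=36, i++

[1, 3, 11, 12, 17, 22, 24, 24, 36]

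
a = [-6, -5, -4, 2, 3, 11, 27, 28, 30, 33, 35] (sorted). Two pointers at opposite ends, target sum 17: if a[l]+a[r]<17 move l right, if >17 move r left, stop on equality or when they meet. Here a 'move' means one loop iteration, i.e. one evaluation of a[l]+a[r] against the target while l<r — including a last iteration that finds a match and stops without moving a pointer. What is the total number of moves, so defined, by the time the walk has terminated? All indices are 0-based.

10 moves

l=0 r=10: -6+35=29 >17, r--
l=0 r=9: -6+33=27 >17, r--
l=0 r=8: -6+30=24 >17, r--
l=0 r=7: -6+28=22 >17, r--
l=0 r=6: -6+27=21 >17, r--
l=0 r=5: -6+11=5 <17, l++
l=1 r=5: -5+11=6 <17, l++
l=2 r=5: -4+11=7 <17, l++
l=3 r=5: 2+11=13 <17, l++
l=4 r=5: 3+11=14 <17, l++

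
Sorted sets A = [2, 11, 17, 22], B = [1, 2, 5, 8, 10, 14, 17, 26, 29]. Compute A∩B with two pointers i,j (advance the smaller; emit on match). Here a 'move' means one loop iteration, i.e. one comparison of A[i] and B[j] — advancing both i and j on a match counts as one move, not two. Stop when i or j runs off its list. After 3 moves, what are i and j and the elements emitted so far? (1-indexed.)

i=1 j=1: 2>1, j++
i=1 j=2: 2==2 emit, i++,j++
i=2 j=3: 11>5, j++

i=2, j=4, emitted=[2]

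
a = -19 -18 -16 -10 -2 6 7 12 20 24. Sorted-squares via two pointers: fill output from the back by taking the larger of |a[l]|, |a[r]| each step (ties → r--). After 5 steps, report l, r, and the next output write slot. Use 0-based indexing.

[0,9] |-19|<=|24| out[9]=576 → r--
[0,8] |-19|<=|20| out[8]=400 → r--
[0,7] |-19|>|12| out[7]=361 → l++
[1,7] |-18|>|12| out[6]=324 → l++
[2,7] |-16|>|12| out[5]=256 → l++

l=3, r=7, next write slot=4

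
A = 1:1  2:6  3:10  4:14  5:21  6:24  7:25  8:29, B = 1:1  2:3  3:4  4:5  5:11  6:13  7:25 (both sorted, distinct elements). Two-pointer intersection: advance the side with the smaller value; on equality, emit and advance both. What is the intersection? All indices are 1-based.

[i=1,j=1] 1==1 emit → i++,j++
[i=2,j=2] 6>3 → j++
[i=2,j=3] 6>4 → j++
[i=2,j=4] 6>5 → j++
[i=2,j=5] 6<11 → i++
[i=3,j=5] 10<11 → i++
[i=4,j=5] 14>11 → j++
[i=4,j=6] 14>13 → j++
[i=4,j=7] 14<25 → i++
[i=5,j=7] 21<25 → i++
[i=6,j=7] 24<25 → i++
[i=7,j=7] 25==25 emit → i++,j++

intersection = [1, 25]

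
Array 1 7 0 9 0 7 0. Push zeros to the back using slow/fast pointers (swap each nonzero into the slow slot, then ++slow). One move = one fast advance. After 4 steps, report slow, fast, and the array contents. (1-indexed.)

slow=4, fast=5, a=[1, 7, 9, 0, 0, 7, 0]

slow=1 fast=1: a[fast]=1≠0 swap→a[1]=1, slow++,fast++
slow=2 fast=2: a[fast]=7≠0 swap→a[2]=7, slow++,fast++
slow=3 fast=3: a[fast]=0, fast++
slow=3 fast=4: a[fast]=9≠0 swap→a[3]=9, slow++,fast++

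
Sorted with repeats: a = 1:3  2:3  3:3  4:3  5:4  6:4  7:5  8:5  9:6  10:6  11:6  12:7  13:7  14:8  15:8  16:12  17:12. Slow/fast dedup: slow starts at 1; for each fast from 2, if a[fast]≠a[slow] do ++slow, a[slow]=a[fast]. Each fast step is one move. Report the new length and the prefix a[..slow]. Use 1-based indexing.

length 7; prefix = [3, 4, 5, 6, 7, 8, 12]

slow=1 fast=2: a[fast]=3=a[slow] dup, fast++
slow=1 fast=3: a[fast]=3=a[slow] dup, fast++
slow=1 fast=4: a[fast]=3=a[slow] dup, fast++
slow=1 fast=5: a[fast]=4≠a[slow]=3 write a[2]=4, slow++,fast++
slow=2 fast=6: a[fast]=4=a[slow] dup, fast++
slow=2 fast=7: a[fast]=5≠a[slow]=4 write a[3]=5, slow++,fast++
slow=3 fast=8: a[fast]=5=a[slow] dup, fast++
slow=3 fast=9: a[fast]=6≠a[slow]=5 write a[4]=6, slow++,fast++
slow=4 fast=10: a[fast]=6=a[slow] dup, fast++
slow=4 fast=11: a[fast]=6=a[slow] dup, fast++
slow=4 fast=12: a[fast]=7≠a[slow]=6 write a[5]=7, slow++,fast++
slow=5 fast=13: a[fast]=7=a[slow] dup, fast++
slow=5 fast=14: a[fast]=8≠a[slow]=7 write a[6]=8, slow++,fast++
slow=6 fast=15: a[fast]=8=a[slow] dup, fast++
slow=6 fast=16: a[fast]=12≠a[slow]=8 write a[7]=12, slow++,fast++
slow=7 fast=17: a[fast]=12=a[slow] dup, fast++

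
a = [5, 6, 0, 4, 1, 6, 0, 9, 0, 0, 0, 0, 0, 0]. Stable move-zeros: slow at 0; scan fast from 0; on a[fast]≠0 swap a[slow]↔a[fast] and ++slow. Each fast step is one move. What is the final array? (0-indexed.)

[5, 6, 4, 1, 6, 9, 0, 0, 0, 0, 0, 0, 0, 0]

slow=0 fast=0: a[fast]=5≠0 swap→a[0]=5, slow++,fast++
slow=1 fast=1: a[fast]=6≠0 swap→a[1]=6, slow++,fast++
slow=2 fast=2: a[fast]=0, fast++
slow=2 fast=3: a[fast]=4≠0 swap→a[2]=4, slow++,fast++
slow=3 fast=4: a[fast]=1≠0 swap→a[3]=1, slow++,fast++
slow=4 fast=5: a[fast]=6≠0 swap→a[4]=6, slow++,fast++
slow=5 fast=6: a[fast]=0, fast++
slow=5 fast=7: a[fast]=9≠0 swap→a[5]=9, slow++,fast++
slow=6 fast=8: a[fast]=0, fast++
slow=6 fast=9: a[fast]=0, fast++
slow=6 fast=10: a[fast]=0, fast++
slow=6 fast=11: a[fast]=0, fast++
slow=6 fast=12: a[fast]=0, fast++
slow=6 fast=13: a[fast]=0, fast++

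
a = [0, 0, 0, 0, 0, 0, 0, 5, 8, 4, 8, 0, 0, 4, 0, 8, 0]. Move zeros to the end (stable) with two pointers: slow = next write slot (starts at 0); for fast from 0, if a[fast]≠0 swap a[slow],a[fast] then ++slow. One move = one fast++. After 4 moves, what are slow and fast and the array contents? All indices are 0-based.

(s=0,f=0) a[fast]=0 → fast++
(s=0,f=1) a[fast]=0 → fast++
(s=0,f=2) a[fast]=0 → fast++
(s=0,f=3) a[fast]=0 → fast++

slow=0, fast=4, a=[0, 0, 0, 0, 0, 0, 0, 5, 8, 4, 8, 0, 0, 4, 0, 8, 0]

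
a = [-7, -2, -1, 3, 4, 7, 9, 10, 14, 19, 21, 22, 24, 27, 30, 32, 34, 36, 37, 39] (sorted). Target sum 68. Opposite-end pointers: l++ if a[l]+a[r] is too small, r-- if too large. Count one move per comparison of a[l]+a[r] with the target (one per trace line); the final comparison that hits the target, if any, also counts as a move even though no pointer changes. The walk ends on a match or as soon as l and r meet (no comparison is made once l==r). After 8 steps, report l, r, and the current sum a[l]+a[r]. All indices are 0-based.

[0,19] -7+39=32 <68 → l++
[1,19] -2+39=37 <68 → l++
[2,19] -1+39=38 <68 → l++
[3,19] 3+39=42 <68 → l++
[4,19] 4+39=43 <68 → l++
[5,19] 7+39=46 <68 → l++
[6,19] 9+39=48 <68 → l++
[7,19] 10+39=49 <68 → l++

l=8, r=19, sum=53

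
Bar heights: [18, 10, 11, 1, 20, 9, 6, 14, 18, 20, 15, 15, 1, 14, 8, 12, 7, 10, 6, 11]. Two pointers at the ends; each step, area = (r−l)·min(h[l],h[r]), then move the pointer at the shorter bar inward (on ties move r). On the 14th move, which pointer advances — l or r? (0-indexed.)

l

l=0 r=19: min(18,11)*19=209 best=209 *, r--
l=0 r=18: min(18,6)*18=108 best=209, r--
l=0 r=17: min(18,10)*17=170 best=209, r--
l=0 r=16: min(18,7)*16=112 best=209, r--
l=0 r=15: min(18,12)*15=180 best=209, r--
l=0 r=14: min(18,8)*14=112 best=209, r--
l=0 r=13: min(18,14)*13=182 best=209, r--
l=0 r=12: min(18,1)*12=12 best=209, r--
l=0 r=11: min(18,15)*11=165 best=209, r--
l=0 r=10: min(18,15)*10=150 best=209, r--
l=0 r=9: min(18,20)*9=162 best=209, l++
l=1 r=9: min(10,20)*8=80 best=209, l++
l=2 r=9: min(11,20)*7=77 best=209, l++
l=3 r=9: min(1,20)*6=6 best=209, l++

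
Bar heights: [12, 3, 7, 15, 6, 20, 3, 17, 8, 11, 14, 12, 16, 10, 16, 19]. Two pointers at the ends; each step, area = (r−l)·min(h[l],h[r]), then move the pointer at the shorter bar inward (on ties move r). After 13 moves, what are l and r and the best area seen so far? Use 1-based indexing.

[1,16] min(12,19)*15=180 best=180 * → l++
[2,16] min(3,19)*14=42 best=180 → l++
[3,16] min(7,19)*13=91 best=180 → l++
[4,16] min(15,19)*12=180 best=180 → l++
[5,16] min(6,19)*11=66 best=180 → l++
[6,16] min(20,19)*10=190 best=190 * → r--
[6,15] min(20,16)*9=144 best=190 → r--
[6,14] min(20,10)*8=80 best=190 → r--
[6,13] min(20,16)*7=112 best=190 → r--
[6,12] min(20,12)*6=72 best=190 → r--
[6,11] min(20,14)*5=70 best=190 → r--
[6,10] min(20,11)*4=44 best=190 → r--
[6,9] min(20,8)*3=24 best=190 → r--

l=6, r=8, best area=190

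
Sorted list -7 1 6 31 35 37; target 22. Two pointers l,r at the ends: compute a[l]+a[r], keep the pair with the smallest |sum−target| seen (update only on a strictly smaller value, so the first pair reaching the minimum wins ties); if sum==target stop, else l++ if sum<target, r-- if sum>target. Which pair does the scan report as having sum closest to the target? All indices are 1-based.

l=1 r=6: -7+37=30 d=8 *, r--
l=1 r=5: -7+35=28 d=6 *, r--
l=1 r=4: -7+31=24 d=2 *, r--
l=1 r=3: -7+6=-1 d=23, l++
l=2 r=3: 1+6=7 d=15, l++

pair (-7, 31) with sum 24 (|Δ|=2)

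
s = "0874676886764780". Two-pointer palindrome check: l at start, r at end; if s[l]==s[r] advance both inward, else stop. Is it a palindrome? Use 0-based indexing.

palindrome

l=0 r=15: '0'=='0', l++,r--
l=1 r=14: '8'=='8', l++,r--
l=2 r=13: '7'=='7', l++,r--
l=3 r=12: '4'=='4', l++,r--
l=4 r=11: '6'=='6', l++,r--
l=5 r=10: '7'=='7', l++,r--
l=6 r=9: '6'=='6', l++,r--
l=7 r=8: '8'=='8', l++,r--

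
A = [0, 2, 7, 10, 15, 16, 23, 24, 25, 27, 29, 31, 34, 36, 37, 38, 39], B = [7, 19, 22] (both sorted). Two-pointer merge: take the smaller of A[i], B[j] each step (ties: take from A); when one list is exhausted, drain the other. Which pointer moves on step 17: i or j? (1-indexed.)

i

i=1 j=1: A[i]=0<=B[j]=7 take 0, i++
i=2 j=1: A[i]=2<=B[j]=7 take 2, i++
i=3 j=1: A[i]=7<=B[j]=7 take 7, i++
i=4 j=1: A[i]=10>B[j]=7 take 7, j++
i=4 j=2: A[i]=10<=B[j]=19 take 10, i++
i=5 j=2: A[i]=15<=B[j]=19 take 15, i++
i=6 j=2: A[i]=16<=B[j]=19 take 16, i++
i=7 j=2: A[i]=23>B[j]=19 take 19, j++
i=7 j=3: A[i]=23>B[j]=22 take 22, j++
i=7 j=4: B done, take A[i]=23, i++
i=8 j=4: B done, take A[i]=24, i++
i=9 j=4: B done, take A[i]=25, i++
i=10 j=4: B done, take A[i]=27, i++
i=11 j=4: B done, take A[i]=29, i++
i=12 j=4: B done, take A[i]=31, i++
i=13 j=4: B done, take A[i]=34, i++
i=14 j=4: B done, take A[i]=36, i++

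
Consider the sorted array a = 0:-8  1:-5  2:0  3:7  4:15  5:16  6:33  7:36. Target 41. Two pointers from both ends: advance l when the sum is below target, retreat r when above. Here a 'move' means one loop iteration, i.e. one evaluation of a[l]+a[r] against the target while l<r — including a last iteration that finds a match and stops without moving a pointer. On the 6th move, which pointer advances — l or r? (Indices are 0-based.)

r

[0,7] -8+36=28 <41 → l++
[1,7] -5+36=31 <41 → l++
[2,7] 0+36=36 <41 → l++
[3,7] 7+36=43 >41 → r--
[3,6] 7+33=40 <41 → l++
[4,6] 15+33=48 >41 → r--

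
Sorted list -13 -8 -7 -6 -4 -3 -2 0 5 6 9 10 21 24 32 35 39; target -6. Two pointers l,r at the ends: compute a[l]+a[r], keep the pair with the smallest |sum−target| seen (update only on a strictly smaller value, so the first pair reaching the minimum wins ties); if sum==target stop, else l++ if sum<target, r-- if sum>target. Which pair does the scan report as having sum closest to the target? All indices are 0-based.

pair (-6, 0) with sum -6 (|Δ|=0)

[0,16] -13+39=26 d=32 * → r--
[0,15] -13+35=22 d=28 * → r--
[0,14] -13+32=19 d=25 * → r--
[0,13] -13+24=11 d=17 * → r--
[0,12] -13+21=8 d=14 * → r--
[0,11] -13+10=-3 d=3 * → r--
[0,10] -13+9=-4 d=2 * → r--
[0,9] -13+6=-7 d=1 * → l++
[1,9] -8+6=-2 d=4 → r--
[1,8] -8+5=-3 d=3 → r--
[1,7] -8+0=-8 d=2 → l++
[2,7] -7+0=-7 d=1 → l++
[3,7] -6+0=-6 d=0 * → stop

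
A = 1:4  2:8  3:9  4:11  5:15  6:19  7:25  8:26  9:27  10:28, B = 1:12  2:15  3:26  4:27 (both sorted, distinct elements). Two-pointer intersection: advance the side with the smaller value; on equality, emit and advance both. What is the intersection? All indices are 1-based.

[i=1,j=1] 4<12 → i++
[i=2,j=1] 8<12 → i++
[i=3,j=1] 9<12 → i++
[i=4,j=1] 11<12 → i++
[i=5,j=1] 15>12 → j++
[i=5,j=2] 15==15 emit → i++,j++
[i=6,j=3] 19<26 → i++
[i=7,j=3] 25<26 → i++
[i=8,j=3] 26==26 emit → i++,j++
[i=9,j=4] 27==27 emit → i++,j++

intersection = [15, 26, 27]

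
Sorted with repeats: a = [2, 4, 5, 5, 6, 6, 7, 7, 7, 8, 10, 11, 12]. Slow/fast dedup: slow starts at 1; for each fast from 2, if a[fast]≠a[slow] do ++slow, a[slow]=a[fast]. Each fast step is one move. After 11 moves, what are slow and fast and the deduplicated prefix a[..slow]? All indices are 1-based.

(s=1,f=2) a[fast]=4≠a[slow]=2 write a[2]=4 → slow++,fast++
(s=2,f=3) a[fast]=5≠a[slow]=4 write a[3]=5 → slow++,fast++
(s=3,f=4) a[fast]=5=a[slow] dup → fast++
(s=3,f=5) a[fast]=6≠a[slow]=5 write a[4]=6 → slow++,fast++
(s=4,f=6) a[fast]=6=a[slow] dup → fast++
(s=4,f=7) a[fast]=7≠a[slow]=6 write a[5]=7 → slow++,fast++
(s=5,f=8) a[fast]=7=a[slow] dup → fast++
(s=5,f=9) a[fast]=7=a[slow] dup → fast++
(s=5,f=10) a[fast]=8≠a[slow]=7 write a[6]=8 → slow++,fast++
(s=6,f=11) a[fast]=10≠a[slow]=8 write a[7]=10 → slow++,fast++
(s=7,f=12) a[fast]=11≠a[slow]=10 write a[8]=11 → slow++,fast++

slow=8, fast=13, prefix=[2, 4, 5, 6, 7, 8, 10, 11]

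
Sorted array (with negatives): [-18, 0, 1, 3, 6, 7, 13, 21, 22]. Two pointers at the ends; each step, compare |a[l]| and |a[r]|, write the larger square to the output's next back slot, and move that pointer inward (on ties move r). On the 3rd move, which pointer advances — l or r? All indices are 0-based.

l=0 r=8: |-18|<=|22| out[8]=484, r--
l=0 r=7: |-18|<=|21| out[7]=441, r--
l=0 r=6: |-18|>|13| out[6]=324, l++

l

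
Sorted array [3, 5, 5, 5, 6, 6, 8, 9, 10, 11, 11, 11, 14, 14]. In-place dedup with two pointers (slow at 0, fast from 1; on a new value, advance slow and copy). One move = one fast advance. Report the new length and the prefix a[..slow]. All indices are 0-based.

slow=0 fast=1: a[fast]=5≠a[slow]=3 write a[1]=5, slow++,fast++
slow=1 fast=2: a[fast]=5=a[slow] dup, fast++
slow=1 fast=3: a[fast]=5=a[slow] dup, fast++
slow=1 fast=4: a[fast]=6≠a[slow]=5 write a[2]=6, slow++,fast++
slow=2 fast=5: a[fast]=6=a[slow] dup, fast++
slow=2 fast=6: a[fast]=8≠a[slow]=6 write a[3]=8, slow++,fast++
slow=3 fast=7: a[fast]=9≠a[slow]=8 write a[4]=9, slow++,fast++
slow=4 fast=8: a[fast]=10≠a[slow]=9 write a[5]=10, slow++,fast++
slow=5 fast=9: a[fast]=11≠a[slow]=10 write a[6]=11, slow++,fast++
slow=6 fast=10: a[fast]=11=a[slow] dup, fast++
slow=6 fast=11: a[fast]=11=a[slow] dup, fast++
slow=6 fast=12: a[fast]=14≠a[slow]=11 write a[7]=14, slow++,fast++
slow=7 fast=13: a[fast]=14=a[slow] dup, fast++

length 8; prefix = [3, 5, 6, 8, 9, 10, 11, 14]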